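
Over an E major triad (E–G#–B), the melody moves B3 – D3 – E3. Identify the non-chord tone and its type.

The harmony at that moment is E major triad (E, G#, B); D3 is not a chord tone.
It is approached by leap down from B3 and left by step up to E3.
Leap in, step out — an appoggiatura.

D3 is an appoggiatura.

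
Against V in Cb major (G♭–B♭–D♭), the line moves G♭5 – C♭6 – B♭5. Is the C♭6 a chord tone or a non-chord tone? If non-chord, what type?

The harmony at that moment is G♭ major triad (G♭, B♭, D♭); C♭6 is not a chord tone.
It is approached by leap up from G♭5 and left by step down to B♭5.
Leap in, step out — an appoggiatura.

Non-chord tone — an appoggiatura.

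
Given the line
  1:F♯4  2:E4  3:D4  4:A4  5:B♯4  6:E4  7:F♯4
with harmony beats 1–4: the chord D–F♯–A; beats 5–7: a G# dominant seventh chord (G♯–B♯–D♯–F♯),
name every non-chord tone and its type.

E4 (beat 2) — passing tone; E4 (beat 6) — appoggiatura.

The harmony at that moment is D major triad (D, F♯, A); E4 is not a chord tone.
It is approached by step down from F♯4 and left by step down to D4.
Step in, step out in the same direction — a passing tone.
The harmony at that moment is G♯ dominant seventh chord (G♯, B♯, D♯, F♯); E4 is not a chord tone.
It is approached by leap down from B♯4 and left by step up to F♯4.
Leap in, step out — an appoggiatura.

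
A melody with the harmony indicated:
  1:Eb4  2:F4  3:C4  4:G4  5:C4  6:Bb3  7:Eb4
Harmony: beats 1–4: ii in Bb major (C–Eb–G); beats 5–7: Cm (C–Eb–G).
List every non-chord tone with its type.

F4 (beat 2) — escape tone; Bb3 (beat 6) — escape tone.

The harmony at that moment is C minor triad (C, Eb, G); F4 is not a chord tone.
It is approached by step up from Eb4 and left by leap down to C4.
Step in, leap out — an escape tone.
The harmony at that moment is C minor triad (C, Eb, G); Bb3 is not a chord tone.
It is approached by step down from C4 and left by leap up to Eb4.
Step in, leap out — an escape tone.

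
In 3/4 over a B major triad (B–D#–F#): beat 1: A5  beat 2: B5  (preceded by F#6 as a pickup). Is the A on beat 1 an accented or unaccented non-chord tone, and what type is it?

Accented appoggiatura.

The harmony at that moment is B major triad (B, D#, F#); A5 is not a chord tone.
It is approached by leap down from F#6 and left by step up to B5.
Leap in, step out — an appoggiatura.
It falls on the downbeat, so it is accented.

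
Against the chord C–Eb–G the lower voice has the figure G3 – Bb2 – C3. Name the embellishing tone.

The harmony at that moment is C minor triad (C, Eb, G); Bb2 is not a chord tone.
It is approached by leap down from G3 and left by step up to C3.
Leap in, step out — an appoggiatura.

Bb2 is an appoggiatura.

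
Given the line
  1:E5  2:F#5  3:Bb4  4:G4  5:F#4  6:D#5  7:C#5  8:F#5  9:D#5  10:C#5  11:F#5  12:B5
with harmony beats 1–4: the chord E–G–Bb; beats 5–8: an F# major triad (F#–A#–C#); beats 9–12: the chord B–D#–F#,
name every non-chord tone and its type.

F#5 (beat 2) — escape tone; D#5 (beat 6) — appoggiatura; C#5 (beat 10) — escape tone.

The harmony at that moment is E diminished triad (E, G, Bb); F#5 is not a chord tone.
It is approached by step up from E5 and left by leap down to Bb4.
Step in, leap out — an escape tone.
The harmony at that moment is F# major triad (F#, A#, C#); D#5 is not a chord tone.
It is approached by leap up from F#4 and left by step down to C#5.
Leap in, step out — an appoggiatura.
The harmony at that moment is B major triad (B, D#, F#); C#5 is not a chord tone.
It is approached by step down from D#5 and left by leap up to F#5.
Step in, leap out — an escape tone.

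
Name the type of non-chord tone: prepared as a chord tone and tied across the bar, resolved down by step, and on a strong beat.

Approach: by preparation — the pitch is first a chord tone, then held (tied or repeated) while the harmony changes under it. Departure: down by step. Metric position: strong.
A prepared dissonance that resolves downward by step — a suspension. (The same figure resolving upward would be a retardation.)

Suspension.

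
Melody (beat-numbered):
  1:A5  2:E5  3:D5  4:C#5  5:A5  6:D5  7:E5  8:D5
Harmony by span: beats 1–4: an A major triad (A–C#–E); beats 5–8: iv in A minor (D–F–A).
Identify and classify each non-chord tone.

The harmony at that moment is A major triad (A, C#, E); D5 is not a chord tone.
It is approached by step down from E5 and left by step down to C#5.
Step in, step out in the same direction — a passing tone.
The harmony at that moment is D minor triad (D, F, A); E5 is not a chord tone.
It is approached by step up from D5 and left by step down to D5.
Step away and step back to the same note — a neighbor tone (upper neighbor).

D5 (beat 3) — passing tone; E5 (beat 7) — neighbor tone.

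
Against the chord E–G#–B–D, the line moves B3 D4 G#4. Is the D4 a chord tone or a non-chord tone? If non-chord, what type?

E dominant seventh chord contains E, G#, B, D; D is the seventh, so it is a chord tone.

Chord tone (the seventh of E dominant seventh chord).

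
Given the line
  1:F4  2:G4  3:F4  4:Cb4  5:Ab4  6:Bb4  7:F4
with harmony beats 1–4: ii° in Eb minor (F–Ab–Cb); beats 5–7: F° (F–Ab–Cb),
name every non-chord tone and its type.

The harmony at that moment is F diminished triad (F, Ab, Cb); G4 is not a chord tone.
It is approached by step up from F4 and left by step down to F4.
Step away and step back to the same note — a neighbor tone (upper neighbor).
The harmony at that moment is F diminished triad (F, Ab, Cb); Bb4 is not a chord tone.
It is approached by step up from Ab4 and left by leap down to F4.
Step in, leap out — an escape tone.

G4 (beat 2) — neighbor tone; Bb4 (beat 6) — escape tone.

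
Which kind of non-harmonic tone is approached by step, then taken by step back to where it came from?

Approach: by step. Departure: by step in the opposite direction, back to the starting pitch.
Stepwise on both sides but reversing to return to the same chord tone — a neighbor tone. (Had it continued onward in the same direction it would be a passing tone instead.)

Neighbor tone.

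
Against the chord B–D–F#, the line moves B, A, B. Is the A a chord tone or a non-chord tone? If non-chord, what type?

The harmony at that moment is B minor triad (B, D, F#); A is not a chord tone.
It is approached by step down from B and left by step up to B.
Step away and step back to the same note — a neighbor tone (lower neighbor).

Non-chord tone — a neighbor tone.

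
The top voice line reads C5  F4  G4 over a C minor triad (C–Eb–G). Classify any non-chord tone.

F4 is an appoggiatura.

The harmony at that moment is C minor triad (C, Eb, G); F4 is not a chord tone.
It is approached by leap down from C5 and left by step up to G4.
Leap in, step out — an appoggiatura.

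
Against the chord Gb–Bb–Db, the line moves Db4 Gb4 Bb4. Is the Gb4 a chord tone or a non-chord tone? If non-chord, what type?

Chord tone (the root of Gb major triad).

Gb major triad contains Gb, Bb, Db; Gb is the root, so it is a chord tone.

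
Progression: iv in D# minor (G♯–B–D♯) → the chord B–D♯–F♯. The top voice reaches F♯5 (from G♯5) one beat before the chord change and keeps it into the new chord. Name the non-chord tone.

F♯5 is an anticipation.

The harmony at that moment is G♯ minor triad (G♯, B, D♯); F♯5 is not a chord tone.
It is approached by step down from G♯5 and then sustained as the same pitch into the next harmony.
Arriving early and becoming a chord tone when the harmony changes — an anticipation.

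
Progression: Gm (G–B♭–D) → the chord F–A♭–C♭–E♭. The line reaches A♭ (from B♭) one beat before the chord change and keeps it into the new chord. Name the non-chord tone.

The harmony at that moment is G minor triad (G, B♭, D); A♭ is not a chord tone.
It is approached by step down from B♭ and then sustained as the same pitch into the next harmony.
Arriving early and becoming a chord tone when the harmony changes — an anticipation.

A♭ is an anticipation.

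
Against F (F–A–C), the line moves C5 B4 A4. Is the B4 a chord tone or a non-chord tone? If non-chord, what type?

The harmony at that moment is F major triad (F, A, C); B4 is not a chord tone.
It is approached by step down from C5 and left by step down to A4.
Step in, step out in the same direction — a passing tone.

Non-chord tone — a passing tone.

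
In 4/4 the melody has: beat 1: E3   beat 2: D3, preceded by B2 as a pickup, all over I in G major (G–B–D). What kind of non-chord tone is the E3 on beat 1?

Appoggiatura.

The harmony at that moment is G major triad (G, B, D); E3 is not a chord tone.
It is approached by leap up from B2 and left by step down to D3.
Leap in, step out, metrically accented — an appoggiatura.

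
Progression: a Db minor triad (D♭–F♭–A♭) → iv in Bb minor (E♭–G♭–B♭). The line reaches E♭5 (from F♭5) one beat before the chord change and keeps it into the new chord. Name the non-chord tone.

The harmony at that moment is D♭ minor triad (D♭, F♭, A♭); E♭5 is not a chord tone.
It is approached by step down from F♭5 and then sustained as the same pitch into the next harmony.
Arriving early and becoming a chord tone when the harmony changes — an anticipation.

E♭5 is an anticipation.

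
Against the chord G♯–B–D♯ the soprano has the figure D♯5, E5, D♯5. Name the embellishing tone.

The harmony at that moment is G♯ minor triad (G♯, B, D♯); E5 is not a chord tone.
It is approached by step up from D♯5 and left by step down to D♯5.
Step away and step back to the same note — a neighbor tone (upper neighbor).

E5 is a neighbor tone.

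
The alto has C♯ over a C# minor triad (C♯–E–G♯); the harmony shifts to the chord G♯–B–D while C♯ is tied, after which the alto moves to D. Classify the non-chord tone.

C♯ is a retardation.

The harmony at that moment is G♯ diminished triad (G♯, B, D); C♯ is not a chord tone.
It is held over (the same pitch as the preceding C♯) and left by step up to D.
Held over from the previous chord and resolving up by step — a retardation.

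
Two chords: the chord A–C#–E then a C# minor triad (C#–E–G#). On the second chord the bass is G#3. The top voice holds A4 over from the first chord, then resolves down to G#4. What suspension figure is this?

At the second chord the bass is G#3. The suspended A4 lies a ninth above the bass; after resolving down by step to G#4, the interval above the bass becomes an octave.
Suspension figures are named by those two intervals: 9–8.

9–8 suspension.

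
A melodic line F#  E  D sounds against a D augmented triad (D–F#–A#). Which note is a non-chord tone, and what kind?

E is a passing tone.

The harmony at that moment is D augmented triad (D, F#, A#); E is not a chord tone.
It is approached by step down from F# and left by step down to D.
Step in, step out in the same direction — a passing tone.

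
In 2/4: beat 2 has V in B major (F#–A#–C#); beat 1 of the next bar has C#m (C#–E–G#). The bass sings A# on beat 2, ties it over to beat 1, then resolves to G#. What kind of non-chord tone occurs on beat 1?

The harmony at that moment is C# minor triad (C#, E, G#); A# is not a chord tone.
It is held over (the same pitch as the preceding A#) and left by step down to G#.
Held over from the previous chord and resolving down by step — a suspension.

Suspension.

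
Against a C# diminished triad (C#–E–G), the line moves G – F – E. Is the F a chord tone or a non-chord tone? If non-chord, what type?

The harmony at that moment is C# diminished triad (C#, E, G); F is not a chord tone.
It is approached by step down from G and left by step down to E.
Step in, step out in the same direction — a passing tone.

Non-chord tone — a passing tone.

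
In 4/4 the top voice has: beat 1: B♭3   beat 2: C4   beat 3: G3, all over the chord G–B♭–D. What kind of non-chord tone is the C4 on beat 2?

The harmony at that moment is G minor triad (G, B♭, D); C4 is not a chord tone.
It is approached by step up from B♭3 and left by leap down to G3.
Step in, leap out, on a weak beat — an escape tone.

Escape tone.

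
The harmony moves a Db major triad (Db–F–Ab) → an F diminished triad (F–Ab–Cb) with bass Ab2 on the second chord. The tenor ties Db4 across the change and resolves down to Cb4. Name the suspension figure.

At the second chord the bass is Ab2. The suspended Db4 lies a fourth above the bass; after resolving down by step to Cb4, the interval above the bass becomes a third.
Suspension figures are named by those two intervals: 4–3.

4–3 suspension.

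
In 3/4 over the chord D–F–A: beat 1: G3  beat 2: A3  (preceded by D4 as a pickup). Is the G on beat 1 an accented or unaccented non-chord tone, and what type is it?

Accented appoggiatura.

The harmony at that moment is D minor triad (D, F, A); G3 is not a chord tone.
It is approached by leap down from D4 and left by step up to A3.
Leap in, step out — an appoggiatura.
It falls on the downbeat, so it is accented.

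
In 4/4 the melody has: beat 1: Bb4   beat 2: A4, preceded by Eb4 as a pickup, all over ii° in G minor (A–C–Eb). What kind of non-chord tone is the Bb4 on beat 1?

The harmony at that moment is A diminished triad (A, C, Eb); Bb4 is not a chord tone.
It is approached by leap up from Eb4 and left by step down to A4.
Leap in, step out, metrically accented — an appoggiatura.

Appoggiatura.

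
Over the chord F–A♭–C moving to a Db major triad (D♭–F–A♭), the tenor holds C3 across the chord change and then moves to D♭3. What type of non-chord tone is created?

The harmony at that moment is D♭ major triad (D♭, F, A♭); C3 is not a chord tone.
It is held over (the same pitch as the preceding C3) and left by step up to D♭3.
Held over from the previous chord and resolving up by step — a retardation.

C3 is a retardation.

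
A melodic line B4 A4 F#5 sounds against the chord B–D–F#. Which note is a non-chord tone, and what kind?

The harmony at that moment is B minor triad (B, D, F#); A4 is not a chord tone.
It is approached by step down from B4 and left by leap up to F#5.
Step in, leap out — an escape tone.

A4 is an escape tone.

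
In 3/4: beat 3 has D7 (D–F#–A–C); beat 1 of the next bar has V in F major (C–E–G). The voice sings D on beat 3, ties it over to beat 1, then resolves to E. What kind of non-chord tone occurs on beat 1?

Retardation.

The harmony at that moment is C major triad (C, E, G); D is not a chord tone.
It is held over (the same pitch as the preceding D) and left by step up to E.
Held over from the previous chord and resolving up by step — a retardation.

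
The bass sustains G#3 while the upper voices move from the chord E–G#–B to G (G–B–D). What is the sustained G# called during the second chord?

Pedal tone (pedal point).

The harmony at that moment is G major triad (G, B, D); G#3 is not a chord tone.
It is held over (the same pitch as the preceding G#3) and then sustained as the same pitch into the next harmony.
Sustained through a change of harmony — a pedal tone.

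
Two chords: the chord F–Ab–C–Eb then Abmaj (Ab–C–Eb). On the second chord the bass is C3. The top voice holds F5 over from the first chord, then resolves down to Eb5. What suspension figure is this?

At the second chord the bass is C3. The suspended F5 lies a fourth above the bass; after resolving down by step to Eb5, the interval above the bass becomes a third.
Suspension figures are named by those two intervals: 4–3.

4–3 suspension.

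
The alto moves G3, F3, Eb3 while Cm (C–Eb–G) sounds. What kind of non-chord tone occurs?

F3 is a passing tone.

The harmony at that moment is C minor triad (C, Eb, G); F3 is not a chord tone.
It is approached by step down from G3 and left by step down to Eb3.
Step in, step out in the same direction — a passing tone.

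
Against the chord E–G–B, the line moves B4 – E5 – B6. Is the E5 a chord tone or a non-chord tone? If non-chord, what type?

Chord tone (the root of E minor triad).

E minor triad contains E, G, B; E is the root, so it is a chord tone.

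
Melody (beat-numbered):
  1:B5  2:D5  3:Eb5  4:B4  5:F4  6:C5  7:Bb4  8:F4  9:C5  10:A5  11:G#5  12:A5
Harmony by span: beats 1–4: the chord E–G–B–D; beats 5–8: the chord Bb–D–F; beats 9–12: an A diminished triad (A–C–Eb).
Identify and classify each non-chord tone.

Eb5 (beat 3) — escape tone; C5 (beat 6) — appoggiatura; G#5 (beat 11) — neighbor tone.

The harmony at that moment is E minor seventh chord (E, G, B, D); Eb5 is not a chord tone.
It is approached by step up from D5 and left by leap down to B4.
Step in, leap out — an escape tone.
The harmony at that moment is Bb major triad (Bb, D, F); C5 is not a chord tone.
It is approached by leap up from F4 and left by step down to Bb4.
Leap in, step out — an appoggiatura.
The harmony at that moment is A diminished triad (A, C, Eb); G#5 is not a chord tone.
It is approached by step down from A5 and left by step up to A5.
Step away and step back to the same note — a neighbor tone (lower neighbor).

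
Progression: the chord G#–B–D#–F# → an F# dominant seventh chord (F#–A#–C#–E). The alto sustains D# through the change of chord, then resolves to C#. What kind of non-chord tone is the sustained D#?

D# is a suspension.

The harmony at that moment is F# dominant seventh chord (F#, A#, C#, E); D# is not a chord tone.
It is held over (the same pitch as the preceding D#) and left by step down to C#.
Held over from the previous chord and resolving down by step — a suspension.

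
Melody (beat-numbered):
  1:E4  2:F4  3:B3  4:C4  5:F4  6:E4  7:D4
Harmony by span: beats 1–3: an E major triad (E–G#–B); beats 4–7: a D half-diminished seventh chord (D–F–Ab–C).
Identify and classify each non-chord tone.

The harmony at that moment is E major triad (E, G#, B); F4 is not a chord tone.
It is approached by step up from E4 and left by leap down to B3.
Step in, leap out — an escape tone.
The harmony at that moment is D half-diminished seventh chord (D, F, Ab, C); E4 is not a chord tone.
It is approached by step down from F4 and left by step down to D4.
Step in, step out in the same direction — a passing tone.

F4 (beat 2) — escape tone; E4 (beat 6) — passing tone.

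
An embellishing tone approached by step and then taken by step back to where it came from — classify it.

Approach: by step. Departure: by step in the opposite direction, back to the starting pitch.
Stepwise on both sides but reversing to return to the same chord tone — a neighbor tone. (Had it continued onward in the same direction it would be a passing tone instead.)

Neighbor tone.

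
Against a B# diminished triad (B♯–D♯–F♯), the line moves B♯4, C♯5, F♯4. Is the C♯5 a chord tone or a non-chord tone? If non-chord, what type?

Non-chord tone — an escape tone.

The harmony at that moment is B♯ diminished triad (B♯, D♯, F♯); C♯5 is not a chord tone.
It is approached by step up from B♯4 and left by leap down to F♯4.
Step in, leap out — an escape tone.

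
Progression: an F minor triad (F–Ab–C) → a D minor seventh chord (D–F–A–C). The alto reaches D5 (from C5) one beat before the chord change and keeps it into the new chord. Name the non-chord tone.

The harmony at that moment is F minor triad (F, Ab, C); D5 is not a chord tone.
It is approached by step up from C5 and then sustained as the same pitch into the next harmony.
Arriving early and becoming a chord tone when the harmony changes — an anticipation.

D5 is an anticipation.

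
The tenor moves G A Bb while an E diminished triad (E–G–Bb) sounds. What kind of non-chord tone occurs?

A is a passing tone.

The harmony at that moment is E diminished triad (E, G, Bb); A is not a chord tone.
It is approached by step up from G and left by step up to Bb.
Step in, step out in the same direction — a passing tone.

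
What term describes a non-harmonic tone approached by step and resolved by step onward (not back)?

Passing tone.

Approach: by step. Departure: by step, continuing in the same direction.
Stepwise on both sides with no change of direction means the note fills in the space between two different chord tones — a passing tone. (Had it turned back to its starting note it would be a neighbor tone instead.)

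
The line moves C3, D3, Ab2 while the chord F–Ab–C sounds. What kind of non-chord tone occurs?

D3 is an escape tone.

The harmony at that moment is F minor triad (F, Ab, C); D3 is not a chord tone.
It is approached by step up from C3 and left by leap down to Ab2.
Step in, leap out — an escape tone.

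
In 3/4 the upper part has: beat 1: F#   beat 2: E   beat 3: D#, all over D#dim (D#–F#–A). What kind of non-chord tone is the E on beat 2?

The harmony at that moment is D# diminished triad (D#, F#, A); E is not a chord tone.
It is approached by step down from F# and left by step down to D#.
Step in, step out in the same direction — a passing tone.

Passing tone.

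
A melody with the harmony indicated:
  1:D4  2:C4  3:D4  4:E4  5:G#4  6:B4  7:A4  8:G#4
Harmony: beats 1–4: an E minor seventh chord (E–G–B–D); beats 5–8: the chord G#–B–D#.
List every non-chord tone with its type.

The harmony at that moment is E minor seventh chord (E, G, B, D); C4 is not a chord tone.
It is approached by step down from D4 and left by step up to D4.
Step away and step back to the same note — a neighbor tone (lower neighbor).
The harmony at that moment is G# minor triad (G#, B, D#); A4 is not a chord tone.
It is approached by step down from B4 and left by step down to G#4.
Step in, step out in the same direction — a passing tone.

C4 (beat 2) — neighbor tone; A4 (beat 7) — passing tone.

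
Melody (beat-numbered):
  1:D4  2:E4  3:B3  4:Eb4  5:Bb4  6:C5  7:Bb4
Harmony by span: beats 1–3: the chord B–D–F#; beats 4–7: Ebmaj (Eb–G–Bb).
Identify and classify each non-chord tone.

E4 (beat 2) — escape tone; C5 (beat 6) — neighbor tone.

The harmony at that moment is B minor triad (B, D, F#); E4 is not a chord tone.
It is approached by step up from D4 and left by leap down to B3.
Step in, leap out — an escape tone.
The harmony at that moment is Eb major triad (Eb, G, Bb); C5 is not a chord tone.
It is approached by step up from Bb4 and left by step down to Bb4.
Step away and step back to the same note — a neighbor tone (upper neighbor).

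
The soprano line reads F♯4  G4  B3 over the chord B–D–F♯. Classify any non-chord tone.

The harmony at that moment is B minor triad (B, D, F♯); G4 is not a chord tone.
It is approached by step up from F♯4 and left by leap down to B3.
Step in, leap out — an escape tone.

G4 is an escape tone.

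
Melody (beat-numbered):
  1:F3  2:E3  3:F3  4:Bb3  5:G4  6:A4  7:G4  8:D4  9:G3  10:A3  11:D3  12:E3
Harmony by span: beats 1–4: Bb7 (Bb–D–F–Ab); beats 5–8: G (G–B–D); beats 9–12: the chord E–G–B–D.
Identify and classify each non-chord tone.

E3 (beat 2) — neighbor tone; A4 (beat 6) — neighbor tone; A3 (beat 10) — escape tone.

The harmony at that moment is Bb dominant seventh chord (Bb, D, F, Ab); E3 is not a chord tone.
It is approached by step down from F3 and left by step up to F3.
Step away and step back to the same note — a neighbor tone (lower neighbor).
The harmony at that moment is G major triad (G, B, D); A4 is not a chord tone.
It is approached by step up from G4 and left by step down to G4.
Step away and step back to the same note — a neighbor tone (upper neighbor).
The harmony at that moment is E minor seventh chord (E, G, B, D); A3 is not a chord tone.
It is approached by step up from G3 and left by leap down to D3.
Step in, leap out — an escape tone.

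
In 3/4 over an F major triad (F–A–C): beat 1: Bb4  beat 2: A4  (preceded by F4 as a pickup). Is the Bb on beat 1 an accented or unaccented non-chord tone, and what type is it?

Accented appoggiatura.

The harmony at that moment is F major triad (F, A, C); Bb4 is not a chord tone.
It is approached by leap up from F4 and left by step down to A4.
Leap in, step out — an appoggiatura.
It falls on the downbeat, so it is accented.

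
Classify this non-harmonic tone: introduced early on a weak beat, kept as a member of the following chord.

Anticipation.

Approach: ahead of the chord change (typically by step), so it is dissonant against the current harmony. Departure: none — the same pitch is restated or held and is a chord tone of the new harmony.
Dissonant first, consonant once the harmony catches up: the note simply arrives early — an anticipation. (The reverse timing, consonant first and dissonant after the change, would be a suspension or retardation.)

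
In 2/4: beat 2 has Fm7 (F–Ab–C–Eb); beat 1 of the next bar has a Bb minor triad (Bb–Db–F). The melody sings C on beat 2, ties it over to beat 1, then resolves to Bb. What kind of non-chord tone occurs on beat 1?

The harmony at that moment is Bb minor triad (Bb, Db, F); C is not a chord tone.
It is held over (the same pitch as the preceding C) and left by step down to Bb.
Held over from the previous chord and resolving down by step — a suspension.

Suspension.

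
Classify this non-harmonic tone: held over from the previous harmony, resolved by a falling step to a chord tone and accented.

Suspension.

Approach: by preparation — the pitch is first a chord tone, then held (tied or repeated) while the harmony changes under it. Departure: down by step. Metric position: strong.
A prepared dissonance that resolves downward by step — a suspension. (The same figure resolving upward would be a retardation.)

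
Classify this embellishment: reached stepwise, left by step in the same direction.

Approach: by step. Departure: by step, continuing in the same direction.
Stepwise on both sides with no change of direction means the note fills in the space between two different chord tones — a passing tone. (Had it turned back to its starting note it would be a neighbor tone instead.)

Passing tone.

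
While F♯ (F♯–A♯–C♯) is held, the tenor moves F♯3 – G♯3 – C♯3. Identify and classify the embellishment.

G♯3 is an escape tone.

The harmony at that moment is F♯ major triad (F♯, A♯, C♯); G♯3 is not a chord tone.
It is approached by step up from F♯3 and left by leap down to C♯3.
Step in, leap out — an escape tone.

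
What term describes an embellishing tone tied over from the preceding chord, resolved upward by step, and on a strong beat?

Approach: by preparation — the pitch is first a chord tone, then held (tied or repeated) while the harmony changes under it. Departure: up by step. Metric position: strong.
A prepared dissonance that resolves upward by step — a retardation. (The same figure resolving downward would be a suspension.)

Retardation.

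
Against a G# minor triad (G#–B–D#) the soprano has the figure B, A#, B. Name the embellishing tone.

A# is a neighbor tone.

The harmony at that moment is G# minor triad (G#, B, D#); A# is not a chord tone.
It is approached by step down from B and left by step up to B.
Step away and step back to the same note — a neighbor tone (lower neighbor).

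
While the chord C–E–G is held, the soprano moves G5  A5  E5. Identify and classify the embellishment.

The harmony at that moment is C major triad (C, E, G); A5 is not a chord tone.
It is approached by step up from G5 and left by leap down to E5.
Step in, leap out — an escape tone.

A5 is an escape tone.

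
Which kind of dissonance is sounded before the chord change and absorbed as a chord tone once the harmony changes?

Approach: ahead of the chord change (typically by step), so it is dissonant against the current harmony. Departure: none — the same pitch is restated or held and is a chord tone of the new harmony.
Dissonant first, consonant once the harmony catches up: the note simply arrives early — an anticipation. (The reverse timing, consonant first and dissonant after the change, would be a suspension or retardation.)

Anticipation.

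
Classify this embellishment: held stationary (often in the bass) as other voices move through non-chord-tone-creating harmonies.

Pedal tone.

Approach: none. Departure: none — a single pitch is sustained while the chords change around it, passing through harmonies that do not contain it.
No melodic motion at all; the dissonance is created entirely by the moving harmonies against the stationary note — a pedal tone (pedal point).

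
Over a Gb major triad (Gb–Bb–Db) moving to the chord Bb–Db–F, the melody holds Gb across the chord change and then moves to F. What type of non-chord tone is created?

The harmony at that moment is Bb minor triad (Bb, Db, F); Gb is not a chord tone.
It is held over (the same pitch as the preceding Gb) and left by step down to F.
Held over from the previous chord and resolving down by step — a suspension.

Gb is a suspension.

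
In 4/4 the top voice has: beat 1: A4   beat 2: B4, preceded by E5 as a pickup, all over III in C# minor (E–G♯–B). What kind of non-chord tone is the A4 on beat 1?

Appoggiatura.

The harmony at that moment is E major triad (E, G♯, B); A4 is not a chord tone.
It is approached by leap down from E5 and left by step up to B4.
Leap in, step out, metrically accented — an appoggiatura.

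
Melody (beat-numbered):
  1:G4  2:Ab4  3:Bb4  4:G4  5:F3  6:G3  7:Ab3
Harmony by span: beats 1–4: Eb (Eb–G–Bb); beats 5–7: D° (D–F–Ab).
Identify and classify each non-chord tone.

The harmony at that moment is Eb major triad (Eb, G, Bb); Ab4 is not a chord tone.
It is approached by step up from G4 and left by step up to Bb4.
Step in, step out in the same direction — a passing tone.
The harmony at that moment is D diminished triad (D, F, Ab); G3 is not a chord tone.
It is approached by step up from F3 and left by step up to Ab3.
Step in, step out in the same direction — a passing tone.

Ab4 (beat 2) — passing tone; G3 (beat 6) — passing tone.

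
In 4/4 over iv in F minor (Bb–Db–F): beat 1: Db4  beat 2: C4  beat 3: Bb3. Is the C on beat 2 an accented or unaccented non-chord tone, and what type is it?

The harmony at that moment is Bb minor triad (Bb, Db, F); C4 is not a chord tone.
It is approached by step down from Db4 and left by step down to Bb3.
Step in, step out in the same direction — a passing tone.
It falls on a weak beat, so it is unaccented.

Unaccented passing tone.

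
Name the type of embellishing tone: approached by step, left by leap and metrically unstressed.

Approach: by step. Departure: by leap. Metric position: weak.
Step in, leap out, from a weak position — an escape tone (échappée). (It is the mirror image of the appoggiatura, which leaps in and steps out on a strong beat.)

Escape tone.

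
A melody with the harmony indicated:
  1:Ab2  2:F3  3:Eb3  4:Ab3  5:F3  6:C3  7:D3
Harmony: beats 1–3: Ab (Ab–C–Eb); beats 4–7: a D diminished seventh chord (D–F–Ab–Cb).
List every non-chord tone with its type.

F3 (beat 2) — appoggiatura; C3 (beat 6) — appoggiatura.

The harmony at that moment is Ab major triad (Ab, C, Eb); F3 is not a chord tone.
It is approached by leap up from Ab2 and left by step down to Eb3.
Leap in, step out — an appoggiatura.
The harmony at that moment is D diminished seventh chord (D, F, Ab, Cb); C3 is not a chord tone.
It is approached by leap down from F3 and left by step up to D3.
Leap in, step out — an appoggiatura.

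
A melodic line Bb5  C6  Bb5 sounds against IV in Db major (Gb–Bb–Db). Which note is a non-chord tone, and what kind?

The harmony at that moment is Gb major triad (Gb, Bb, Db); C6 is not a chord tone.
It is approached by step up from Bb5 and left by step down to Bb5.
Step away and step back to the same note — a neighbor tone (upper neighbor).

C6 is a neighbor tone.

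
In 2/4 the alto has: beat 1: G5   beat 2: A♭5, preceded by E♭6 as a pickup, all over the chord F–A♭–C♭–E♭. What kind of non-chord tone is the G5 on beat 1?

The harmony at that moment is F half-diminished seventh chord (F, A♭, C♭, E♭); G5 is not a chord tone.
It is approached by leap down from E♭6 and left by step up to A♭5.
Leap in, step out, metrically accented — an appoggiatura.

Appoggiatura.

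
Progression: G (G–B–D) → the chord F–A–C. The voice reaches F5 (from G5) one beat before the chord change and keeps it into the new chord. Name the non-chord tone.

The harmony at that moment is G major triad (G, B, D); F5 is not a chord tone.
It is approached by step down from G5 and then sustained as the same pitch into the next harmony.
Arriving early and becoming a chord tone when the harmony changes — an anticipation.

F5 is an anticipation.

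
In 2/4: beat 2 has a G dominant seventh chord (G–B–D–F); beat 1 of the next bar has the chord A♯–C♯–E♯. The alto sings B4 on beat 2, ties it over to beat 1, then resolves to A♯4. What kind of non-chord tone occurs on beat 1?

The harmony at that moment is A♯ minor triad (A♯, C♯, E♯); B4 is not a chord tone.
It is held over (the same pitch as the preceding B4) and left by step down to A♯4.
Held over from the previous chord and resolving down by step — a suspension.

Suspension.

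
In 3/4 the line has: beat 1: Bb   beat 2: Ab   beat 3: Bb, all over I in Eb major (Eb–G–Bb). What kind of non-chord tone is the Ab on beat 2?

Lower neighbor tone.

The harmony at that moment is Eb major triad (Eb, G, Bb); Ab is not a chord tone.
It is approached by step down from Bb and left by step up to Bb.
Step away and step back to the same note — a neighbor tone (lower neighbor).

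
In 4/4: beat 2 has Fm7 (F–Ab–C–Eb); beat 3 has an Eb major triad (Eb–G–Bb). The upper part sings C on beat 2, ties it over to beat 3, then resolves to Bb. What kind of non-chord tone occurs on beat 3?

Suspension.

The harmony at that moment is Eb major triad (Eb, G, Bb); C is not a chord tone.
It is held over (the same pitch as the preceding C) and left by step down to Bb.
Held over from the previous chord and resolving down by step — a suspension.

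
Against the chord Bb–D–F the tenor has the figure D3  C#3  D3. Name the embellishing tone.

The harmony at that moment is Bb major triad (Bb, D, F); C#3 is not a chord tone.
It is approached by step down from D3 and left by step up to D3.
Step away and step back to the same note — a neighbor tone (lower neighbor).

C#3 is a neighbor tone.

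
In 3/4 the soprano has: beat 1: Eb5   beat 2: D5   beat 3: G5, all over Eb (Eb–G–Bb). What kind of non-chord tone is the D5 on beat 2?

The harmony at that moment is Eb major triad (Eb, G, Bb); D5 is not a chord tone.
It is approached by step down from Eb5 and left by leap up to G5.
Step in, leap out, on a weak beat — an escape tone.

Escape tone.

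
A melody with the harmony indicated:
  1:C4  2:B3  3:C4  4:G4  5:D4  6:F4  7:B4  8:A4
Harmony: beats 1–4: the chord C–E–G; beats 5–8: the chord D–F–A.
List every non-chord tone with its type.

The harmony at that moment is C major triad (C, E, G); B3 is not a chord tone.
It is approached by step down from C4 and left by step up to C4.
Step away and step back to the same note — a neighbor tone (lower neighbor).
The harmony at that moment is D minor triad (D, F, A); B4 is not a chord tone.
It is approached by leap up from F4 and left by step down to A4.
Leap in, step out — an appoggiatura.

B3 (beat 2) — neighbor tone; B4 (beat 7) — appoggiatura.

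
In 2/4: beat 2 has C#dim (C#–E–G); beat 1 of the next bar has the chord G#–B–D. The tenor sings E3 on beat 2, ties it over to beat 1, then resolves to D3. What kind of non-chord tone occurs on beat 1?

Suspension.

The harmony at that moment is G# diminished triad (G#, B, D); E3 is not a chord tone.
It is held over (the same pitch as the preceding E3) and left by step down to D3.
Held over from the previous chord and resolving down by step — a suspension.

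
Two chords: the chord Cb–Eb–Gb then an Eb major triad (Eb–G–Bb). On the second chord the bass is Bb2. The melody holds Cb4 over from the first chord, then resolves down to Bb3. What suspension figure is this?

9–8 suspension.

At the second chord the bass is Bb2. The suspended Cb4 lies a ninth above the bass; after resolving down by step to Bb3, the interval above the bass becomes an octave.
Suspension figures are named by those two intervals: 9–8.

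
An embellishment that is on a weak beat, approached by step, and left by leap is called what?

Escape tone.

Approach: by step. Departure: by leap. Metric position: weak.
Step in, leap out, from a weak position — an escape tone (échappée). (It is the mirror image of the appoggiatura, which leaps in and steps out on a strong beat.)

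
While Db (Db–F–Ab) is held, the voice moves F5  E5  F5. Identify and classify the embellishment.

The harmony at that moment is Db major triad (Db, F, Ab); E5 is not a chord tone.
It is approached by step down from F5 and left by step up to F5.
Step away and step back to the same note — a neighbor tone (lower neighbor).

E5 is a neighbor tone.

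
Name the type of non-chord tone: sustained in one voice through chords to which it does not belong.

Pedal tone.

Approach: none. Departure: none — a single pitch is sustained while the chords change around it, passing through harmonies that do not contain it.
No melodic motion at all; the dissonance is created entirely by the moving harmonies against the stationary note — a pedal tone (pedal point).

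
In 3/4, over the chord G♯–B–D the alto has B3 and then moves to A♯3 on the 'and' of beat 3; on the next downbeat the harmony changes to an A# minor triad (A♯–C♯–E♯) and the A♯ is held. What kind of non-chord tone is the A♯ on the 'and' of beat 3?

The harmony at that moment is G♯ diminished triad (G♯, B, D); A♯3 is not a chord tone.
It is approached by step down from B3 and then sustained as the same pitch into the next harmony.
Arriving early and becoming a chord tone when the harmony changes — an anticipation.

Anticipation.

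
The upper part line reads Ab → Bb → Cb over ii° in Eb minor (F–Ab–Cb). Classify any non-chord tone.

Bb is a passing tone.

The harmony at that moment is F diminished triad (F, Ab, Cb); Bb is not a chord tone.
It is approached by step up from Ab and left by step up to Cb.
Step in, step out in the same direction — a passing tone.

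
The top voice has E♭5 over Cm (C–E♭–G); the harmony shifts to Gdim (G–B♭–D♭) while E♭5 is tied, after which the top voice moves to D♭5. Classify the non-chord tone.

The harmony at that moment is G diminished triad (G, B♭, D♭); E♭5 is not a chord tone.
It is held over (the same pitch as the preceding E♭5) and left by step down to D♭5.
Held over from the previous chord and resolving down by step — a suspension.

E♭5 is a suspension.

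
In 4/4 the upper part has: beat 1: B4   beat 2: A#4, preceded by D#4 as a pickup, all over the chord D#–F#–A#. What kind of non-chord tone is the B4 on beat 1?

Appoggiatura.

The harmony at that moment is D# minor triad (D#, F#, A#); B4 is not a chord tone.
It is approached by leap up from D#4 and left by step down to A#4.
Leap in, step out, metrically accented — an appoggiatura.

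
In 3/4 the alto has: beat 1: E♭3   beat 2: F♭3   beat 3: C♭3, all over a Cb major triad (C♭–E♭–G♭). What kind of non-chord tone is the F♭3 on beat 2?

The harmony at that moment is C♭ major triad (C♭, E♭, G♭); F♭3 is not a chord tone.
It is approached by step up from E♭3 and left by leap down to C♭3.
Step in, leap out, on a weak beat — an escape tone.

Escape tone.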